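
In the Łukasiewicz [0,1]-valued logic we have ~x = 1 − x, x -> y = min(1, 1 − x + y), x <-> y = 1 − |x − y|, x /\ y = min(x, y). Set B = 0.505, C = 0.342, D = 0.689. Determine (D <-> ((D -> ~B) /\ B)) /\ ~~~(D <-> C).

~B = 1 − 0.505 = 0.495
D -> ~B = min(1, 1 − 0.689 + 0.495) = min(1, 0.806) = 0.806
(D -> ~B) /\ B = min(0.806, 0.505) = 0.505
D <-> ((D -> ~B) /\ B) = 1 − |0.689 − 0.505| = 1 − 0.184 = 0.816
D <-> C = 1 − |0.689 − 0.342| = 1 − 0.347 = 0.653
~(D <-> C) = 1 − 0.653 = 0.347
~~(D <-> C) = 1 − 0.347 = 0.653
~~~(D <-> C) = 1 − 0.653 = 0.347
(D <-> ((D -> ~B) /\ B)) /\ ~~~(D <-> C) = min(0.816, 0.347) = 0.347

0.347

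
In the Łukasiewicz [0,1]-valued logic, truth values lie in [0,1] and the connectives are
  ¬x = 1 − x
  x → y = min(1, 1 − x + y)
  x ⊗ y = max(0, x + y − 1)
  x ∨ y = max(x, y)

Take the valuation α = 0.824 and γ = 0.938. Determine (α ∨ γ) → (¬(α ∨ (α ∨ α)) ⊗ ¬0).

0.238

α ∨ γ = max(0.824, 0.938) = 0.938
α ∨ α = max(0.824, 0.824) = 0.824
α ∨ (α ∨ α) = max(0.824, 0.824) = 0.824
¬(α ∨ (α ∨ α)) = 1 − 0.824 = 0.176
¬0 = 1 − 0.000 = 1.000
¬(α ∨ (α ∨ α)) ⊗ ¬0 = max(0, 0.176 + 1.000 − 1) = max(0, 0.176) = 0.176
(α ∨ γ) → (¬(α ∨ (α ∨ α)) ⊗ ¬0) = min(1, 1 − 0.938 + 0.176) = min(1, 0.238) = 0.238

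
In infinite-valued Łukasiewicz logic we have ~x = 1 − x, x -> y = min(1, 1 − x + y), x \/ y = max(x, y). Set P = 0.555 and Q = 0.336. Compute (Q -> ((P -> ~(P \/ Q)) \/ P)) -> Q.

0.336

P \/ Q = max(0.555, 0.336) = 0.555
~(P \/ Q) = 1 − 0.555 = 0.445
P -> ~(P \/ Q) = min(1, 1 − 0.555 + 0.445) = min(1, 0.890) = 0.890
(P -> ~(P \/ Q)) \/ P = max(0.890, 0.555) = 0.890
Q -> ((P -> ~(P \/ Q)) \/ P) = min(1, 1 − 0.336 + 0.890) = min(1, 1.554) = 1.000
(Q -> ((P -> ~(P \/ Q)) \/ P)) -> Q = min(1, 1 − 1.000 + 0.336) = min(1, 0.336) = 0.336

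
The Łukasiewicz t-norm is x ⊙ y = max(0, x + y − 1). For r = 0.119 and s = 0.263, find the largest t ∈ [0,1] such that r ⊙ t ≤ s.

The residuum of the Łukasiewicz t-norm gives the supremum: min(1, 1 − 0.119 + 0.263).
1 − 0.119 + 0.263 = 1.144, so t = min(1, 1.144) = 1.000.
Check: 0.119 ⊙ 1.000 = max(0, 0.119) = 0.119 ≤ 0.263.

1.000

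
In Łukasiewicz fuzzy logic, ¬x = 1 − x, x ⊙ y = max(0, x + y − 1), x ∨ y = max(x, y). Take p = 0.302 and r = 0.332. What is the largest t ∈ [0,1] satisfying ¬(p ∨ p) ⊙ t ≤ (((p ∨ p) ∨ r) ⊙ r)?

0.302

p ∨ p = max(0.302, 0.302) = 0.302
¬(p ∨ p) = 1 − 0.302 = 0.698
So the left factor is ¬(p ∨ p) = 0.698.
(p ∨ p) ∨ r = max(0.302, 0.332) = 0.332
((p ∨ p) ∨ r) ⊙ r = max(0, 0.332 + 0.332 − 1) = max(0, -0.336) = 0.000
So the right-hand bound is ((p ∨ p) ∨ r) ⊙ r = 0.000.
The residuum of the Łukasiewicz t-norm gives the supremum: min(1, 1 − 0.698 + 0.000).
1 − 0.698 + 0.000 = 0.302, so t = min(1, 0.302) = 0.302.
Check: 0.698 ⊙ 0.302 = max(0, 0.000) = 0.000 ≤ 0.000.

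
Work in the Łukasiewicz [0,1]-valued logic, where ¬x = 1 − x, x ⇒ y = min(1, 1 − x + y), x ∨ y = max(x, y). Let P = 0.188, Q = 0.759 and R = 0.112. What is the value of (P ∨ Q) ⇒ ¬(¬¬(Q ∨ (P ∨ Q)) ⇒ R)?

0.888

P ∨ Q = max(0.188, 0.759) = 0.759
Q ∨ (P ∨ Q) = max(0.759, 0.759) = 0.759
¬(Q ∨ (P ∨ Q)) = 1 − 0.759 = 0.241
¬¬(Q ∨ (P ∨ Q)) = 1 − 0.241 = 0.759
¬¬(Q ∨ (P ∨ Q)) ⇒ R = min(1, 1 − 0.759 + 0.112) = min(1, 0.353) = 0.353
¬(¬¬(Q ∨ (P ∨ Q)) ⇒ R) = 1 − 0.353 = 0.647
(P ∨ Q) ⇒ ¬(¬¬(Q ∨ (P ∨ Q)) ⇒ R) = min(1, 1 − 0.759 + 0.647) = min(1, 0.888) = 0.888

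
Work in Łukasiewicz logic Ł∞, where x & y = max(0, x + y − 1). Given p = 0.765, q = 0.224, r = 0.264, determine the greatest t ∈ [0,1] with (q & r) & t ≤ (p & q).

q & r = max(0, 0.224 + 0.264 − 1) = max(0, -0.512) = 0.000
So the left factor is q & r = 0.000.
p & q = max(0, 0.765 + 0.224 − 1) = max(0, -0.011) = 0.000
So the right-hand bound is p & q = 0.000.
The residuum of the Łukasiewicz t-norm gives the supremum: min(1, 1 − 0.000 + 0.000).
1 − 0.000 + 0.000 = 1.000, so t = min(1, 1.000) = 1.000.
Check: 0.000 & 1.000 = max(0, 0.000) = 0.000 ≤ 0.000.

1.000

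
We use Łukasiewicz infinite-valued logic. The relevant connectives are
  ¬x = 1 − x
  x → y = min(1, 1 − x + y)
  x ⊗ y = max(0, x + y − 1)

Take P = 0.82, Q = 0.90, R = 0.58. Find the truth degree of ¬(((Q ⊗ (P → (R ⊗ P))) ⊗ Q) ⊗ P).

R ⊗ P = max(0, 0.58 + 0.82 − 1) = max(0, 0.40) = 0.40
P → (R ⊗ P) = min(1, 1 − 0.82 + 0.40) = min(1, 0.58) = 0.58
Q ⊗ (P → (R ⊗ P)) = max(0, 0.90 + 0.58 − 1) = max(0, 0.48) = 0.48
(Q ⊗ (P → (R ⊗ P))) ⊗ Q = max(0, 0.48 + 0.90 − 1) = max(0, 0.38) = 0.38
((Q ⊗ (P → (R ⊗ P))) ⊗ Q) ⊗ P = max(0, 0.38 + 0.82 − 1) = max(0, 0.20) = 0.20
¬(((Q ⊗ (P → (R ⊗ P))) ⊗ Q) ⊗ P) = 1 − 0.20 = 0.80

0.80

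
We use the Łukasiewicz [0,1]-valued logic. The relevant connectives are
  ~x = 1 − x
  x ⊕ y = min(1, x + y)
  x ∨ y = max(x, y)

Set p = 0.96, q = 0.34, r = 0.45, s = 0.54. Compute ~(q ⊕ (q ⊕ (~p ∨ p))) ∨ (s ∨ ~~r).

0.54

~p = 1 − 0.96 = 0.04
~p ∨ p = max(0.04, 0.96) = 0.96
q ⊕ (~p ∨ p) = min(1, 0.34 + 0.96) = min(1, 1.30) = 1.00
q ⊕ (q ⊕ (~p ∨ p)) = min(1, 0.34 + 1.00) = min(1, 1.34) = 1.00
~(q ⊕ (q ⊕ (~p ∨ p))) = 1 − 1.00 = 0.00
~r = 1 − 0.45 = 0.55
~~r = 1 − 0.55 = 0.45
s ∨ ~~r = max(0.54, 0.45) = 0.54
~(q ⊕ (q ⊕ (~p ∨ p))) ∨ (s ∨ ~~r) = max(0.00, 0.54) = 0.54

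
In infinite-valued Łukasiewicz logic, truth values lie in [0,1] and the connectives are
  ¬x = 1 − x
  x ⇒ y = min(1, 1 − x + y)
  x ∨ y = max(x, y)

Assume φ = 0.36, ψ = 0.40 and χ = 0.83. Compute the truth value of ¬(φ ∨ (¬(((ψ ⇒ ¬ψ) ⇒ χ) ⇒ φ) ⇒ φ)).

0.11

¬ψ = 1 − 0.40 = 0.60
ψ ⇒ ¬ψ = min(1, 1 − 0.40 + 0.60) = min(1, 1.20) = 1.00
(ψ ⇒ ¬ψ) ⇒ χ = min(1, 1 − 1.00 + 0.83) = min(1, 0.83) = 0.83
((ψ ⇒ ¬ψ) ⇒ χ) ⇒ φ = min(1, 1 − 0.83 + 0.36) = min(1, 0.53) = 0.53
¬(((ψ ⇒ ¬ψ) ⇒ χ) ⇒ φ) = 1 − 0.53 = 0.47
¬(((ψ ⇒ ¬ψ) ⇒ χ) ⇒ φ) ⇒ φ = min(1, 1 − 0.47 + 0.36) = min(1, 0.89) = 0.89
φ ∨ (¬(((ψ ⇒ ¬ψ) ⇒ χ) ⇒ φ) ⇒ φ) = max(0.36, 0.89) = 0.89
¬(φ ∨ (¬(((ψ ⇒ ¬ψ) ⇒ χ) ⇒ φ) ⇒ φ)) = 1 − 0.89 = 0.11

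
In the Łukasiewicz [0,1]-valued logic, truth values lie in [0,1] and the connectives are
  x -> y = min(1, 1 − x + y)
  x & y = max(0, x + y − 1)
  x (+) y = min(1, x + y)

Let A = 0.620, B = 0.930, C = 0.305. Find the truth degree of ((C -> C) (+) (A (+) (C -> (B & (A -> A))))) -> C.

C -> C = min(1, 1 − 0.305 + 0.305) = min(1, 1.000) = 1.000
A -> A = min(1, 1 − 0.620 + 0.620) = min(1, 1.000) = 1.000
B & (A -> A) = max(0, 0.930 + 1.000 − 1) = max(0, 0.930) = 0.930
C -> (B & (A -> A)) = min(1, 1 − 0.305 + 0.930) = min(1, 1.625) = 1.000
A (+) (C -> (B & (A -> A))) = min(1, 0.620 + 1.000) = min(1, 1.620) = 1.000
(C -> C) (+) (A (+) (C -> (B & (A -> A)))) = min(1, 1.000 + 1.000) = min(1, 2.000) = 1.000
((C -> C) (+) (A (+) (C -> (B & (A -> A))))) -> C = min(1, 1 − 1.000 + 0.305) = min(1, 0.305) = 0.305

0.305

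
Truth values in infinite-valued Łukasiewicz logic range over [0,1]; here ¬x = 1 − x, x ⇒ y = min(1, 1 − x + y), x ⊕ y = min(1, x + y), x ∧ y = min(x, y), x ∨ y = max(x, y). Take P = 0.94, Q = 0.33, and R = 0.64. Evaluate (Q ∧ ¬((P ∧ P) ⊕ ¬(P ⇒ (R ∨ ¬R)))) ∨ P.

P ∧ P = min(0.94, 0.94) = 0.94
¬R = 1 − 0.64 = 0.36
R ∨ ¬R = max(0.64, 0.36) = 0.64
P ⇒ (R ∨ ¬R) = min(1, 1 − 0.94 + 0.64) = min(1, 0.70) = 0.70
¬(P ⇒ (R ∨ ¬R)) = 1 − 0.70 = 0.30
(P ∧ P) ⊕ ¬(P ⇒ (R ∨ ¬R)) = min(1, 0.94 + 0.30) = min(1, 1.24) = 1.00
¬((P ∧ P) ⊕ ¬(P ⇒ (R ∨ ¬R))) = 1 − 1.00 = 0.00
Q ∧ ¬((P ∧ P) ⊕ ¬(P ⇒ (R ∨ ¬R))) = min(0.33, 0.00) = 0.00
(Q ∧ ¬((P ∧ P) ⊕ ¬(P ⇒ (R ∨ ¬R)))) ∨ P = max(0.00, 0.94) = 0.94

0.94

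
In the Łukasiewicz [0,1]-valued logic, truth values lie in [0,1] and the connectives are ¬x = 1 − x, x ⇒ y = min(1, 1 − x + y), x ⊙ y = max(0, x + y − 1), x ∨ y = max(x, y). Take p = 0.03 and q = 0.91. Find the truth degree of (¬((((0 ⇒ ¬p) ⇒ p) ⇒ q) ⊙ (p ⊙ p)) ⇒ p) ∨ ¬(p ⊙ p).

¬p = 1 − 0.03 = 0.97
0 ⇒ ¬p = min(1, 1 − 0.00 + 0.97) = min(1, 1.97) = 1.00
(0 ⇒ ¬p) ⇒ p = min(1, 1 − 1.00 + 0.03) = min(1, 0.03) = 0.03
((0 ⇒ ¬p) ⇒ p) ⇒ q = min(1, 1 − 0.03 + 0.91) = min(1, 1.88) = 1.00
p ⊙ p = max(0, 0.03 + 0.03 − 1) = max(0, -0.94) = 0.00
(((0 ⇒ ¬p) ⇒ p) ⇒ q) ⊙ (p ⊙ p) = max(0, 1.00 + 0.00 − 1) = max(0, 0.00) = 0.00
¬((((0 ⇒ ¬p) ⇒ p) ⇒ q) ⊙ (p ⊙ p)) = 1 − 0.00 = 1.00
¬((((0 ⇒ ¬p) ⇒ p) ⇒ q) ⊙ (p ⊙ p)) ⇒ p = min(1, 1 − 1.00 + 0.03) = min(1, 0.03) = 0.03
¬(p ⊙ p) = 1 − 0.00 = 1.00
(¬((((0 ⇒ ¬p) ⇒ p) ⇒ q) ⊙ (p ⊙ p)) ⇒ p) ∨ ¬(p ⊙ p) = max(0.03, 1.00) = 1.00

1.00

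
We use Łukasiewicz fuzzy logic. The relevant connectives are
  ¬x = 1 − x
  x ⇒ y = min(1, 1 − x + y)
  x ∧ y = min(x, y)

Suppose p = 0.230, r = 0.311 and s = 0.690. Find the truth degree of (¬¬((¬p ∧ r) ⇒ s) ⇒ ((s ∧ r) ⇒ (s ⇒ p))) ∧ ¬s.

0.310

¬p = 1 − 0.230 = 0.770
¬p ∧ r = min(0.770, 0.311) = 0.311
(¬p ∧ r) ⇒ s = min(1, 1 − 0.311 + 0.690) = min(1, 1.379) = 1.000
¬((¬p ∧ r) ⇒ s) = 1 − 1.000 = 0.000
¬¬((¬p ∧ r) ⇒ s) = 1 − 0.000 = 1.000
s ∧ r = min(0.690, 0.311) = 0.311
s ⇒ p = min(1, 1 − 0.690 + 0.230) = min(1, 0.540) = 0.540
(s ∧ r) ⇒ (s ⇒ p) = min(1, 1 − 0.311 + 0.540) = min(1, 1.229) = 1.000
¬¬((¬p ∧ r) ⇒ s) ⇒ ((s ∧ r) ⇒ (s ⇒ p)) = min(1, 1 − 1.000 + 1.000) = min(1, 1.000) = 1.000
¬s = 1 − 0.690 = 0.310
(¬¬((¬p ∧ r) ⇒ s) ⇒ ((s ∧ r) ⇒ (s ⇒ p))) ∧ ¬s = min(1.000, 0.310) = 0.310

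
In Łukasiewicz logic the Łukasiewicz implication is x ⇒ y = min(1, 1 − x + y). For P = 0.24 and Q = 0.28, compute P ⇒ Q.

1.00

P ⇒ Q = min(1, 1 − 0.24 + 0.28) = min(1, 1.04) = 1.00
For comparison, the Gödel implication (1 if x ≤ y else y) would give 1.00.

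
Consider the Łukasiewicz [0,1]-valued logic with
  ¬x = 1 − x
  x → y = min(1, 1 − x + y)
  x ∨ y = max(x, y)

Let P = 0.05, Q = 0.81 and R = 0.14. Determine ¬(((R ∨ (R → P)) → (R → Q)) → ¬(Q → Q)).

R → P = min(1, 1 − 0.14 + 0.05) = min(1, 0.91) = 0.91
R ∨ (R → P) = max(0.14, 0.91) = 0.91
R → Q = min(1, 1 − 0.14 + 0.81) = min(1, 1.67) = 1.00
(R ∨ (R → P)) → (R → Q) = min(1, 1 − 0.91 + 1.00) = min(1, 1.09) = 1.00
Q → Q = min(1, 1 − 0.81 + 0.81) = min(1, 1.00) = 1.00
¬(Q → Q) = 1 − 1.00 = 0.00
((R ∨ (R → P)) → (R → Q)) → ¬(Q → Q) = min(1, 1 − 1.00 + 0.00) = min(1, 0.00) = 0.00
¬(((R ∨ (R → P)) → (R → Q)) → ¬(Q → Q)) = 1 − 0.00 = 1.00

1.00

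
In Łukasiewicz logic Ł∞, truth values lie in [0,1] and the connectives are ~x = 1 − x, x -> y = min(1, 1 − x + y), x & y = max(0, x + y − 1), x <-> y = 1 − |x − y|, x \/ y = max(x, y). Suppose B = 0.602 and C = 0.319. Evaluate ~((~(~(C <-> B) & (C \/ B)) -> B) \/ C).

0.398

C <-> B = 1 − |0.319 − 0.602| = 1 − 0.283 = 0.717
~(C <-> B) = 1 − 0.717 = 0.283
C \/ B = max(0.319, 0.602) = 0.602
~(C <-> B) & (C \/ B) = max(0, 0.283 + 0.602 − 1) = max(0, -0.115) = 0.000
~(~(C <-> B) & (C \/ B)) = 1 − 0.000 = 1.000
~(~(C <-> B) & (C \/ B)) -> B = min(1, 1 − 1.000 + 0.602) = min(1, 0.602) = 0.602
(~(~(C <-> B) & (C \/ B)) -> B) \/ C = max(0.602, 0.319) = 0.602
~((~(~(C <-> B) & (C \/ B)) -> B) \/ C) = 1 − 0.602 = 0.398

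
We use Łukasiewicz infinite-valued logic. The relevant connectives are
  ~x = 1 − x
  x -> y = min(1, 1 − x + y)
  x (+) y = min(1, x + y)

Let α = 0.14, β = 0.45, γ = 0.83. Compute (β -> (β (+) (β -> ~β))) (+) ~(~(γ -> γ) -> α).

1.00

~β = 1 − 0.45 = 0.55
β -> ~β = min(1, 1 − 0.45 + 0.55) = min(1, 1.10) = 1.00
β (+) (β -> ~β) = min(1, 0.45 + 1.00) = min(1, 1.45) = 1.00
β -> (β (+) (β -> ~β)) = min(1, 1 − 0.45 + 1.00) = min(1, 1.55) = 1.00
γ -> γ = min(1, 1 − 0.83 + 0.83) = min(1, 1.00) = 1.00
~(γ -> γ) = 1 − 1.00 = 0.00
~(γ -> γ) -> α = min(1, 1 − 0.00 + 0.14) = min(1, 1.14) = 1.00
~(~(γ -> γ) -> α) = 1 − 1.00 = 0.00
(β -> (β (+) (β -> ~β))) (+) ~(~(γ -> γ) -> α) = min(1, 1.00 + 0.00) = min(1, 1.00) = 1.00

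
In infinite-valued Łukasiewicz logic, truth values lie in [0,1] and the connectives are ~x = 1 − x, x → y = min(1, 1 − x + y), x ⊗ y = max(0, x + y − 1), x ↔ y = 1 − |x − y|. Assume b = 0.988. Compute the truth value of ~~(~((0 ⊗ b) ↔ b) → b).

1.000

0 ⊗ b = max(0, 0.000 + 0.988 − 1) = max(0, -0.012) = 0.000
(0 ⊗ b) ↔ b = 1 − |0.000 − 0.988| = 1 − 0.988 = 0.012
~((0 ⊗ b) ↔ b) = 1 − 0.012 = 0.988
~((0 ⊗ b) ↔ b) → b = min(1, 1 − 0.988 + 0.988) = min(1, 1.000) = 1.000
~(~((0 ⊗ b) ↔ b) → b) = 1 − 1.000 = 0.000
~~(~((0 ⊗ b) ↔ b) → b) = 1 − 0.000 = 1.000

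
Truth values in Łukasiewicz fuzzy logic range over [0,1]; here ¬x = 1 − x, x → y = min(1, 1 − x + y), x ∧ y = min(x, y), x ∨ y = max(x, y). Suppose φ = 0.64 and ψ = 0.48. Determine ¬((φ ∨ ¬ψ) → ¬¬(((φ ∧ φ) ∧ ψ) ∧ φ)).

¬ψ = 1 − 0.48 = 0.52
φ ∨ ¬ψ = max(0.64, 0.52) = 0.64
φ ∧ φ = min(0.64, 0.64) = 0.64
(φ ∧ φ) ∧ ψ = min(0.64, 0.48) = 0.48
((φ ∧ φ) ∧ ψ) ∧ φ = min(0.48, 0.64) = 0.48
¬(((φ ∧ φ) ∧ ψ) ∧ φ) = 1 − 0.48 = 0.52
¬¬(((φ ∧ φ) ∧ ψ) ∧ φ) = 1 − 0.52 = 0.48
(φ ∨ ¬ψ) → ¬¬(((φ ∧ φ) ∧ ψ) ∧ φ) = min(1, 1 − 0.64 + 0.48) = min(1, 0.84) = 0.84
¬((φ ∨ ¬ψ) → ¬¬(((φ ∧ φ) ∧ ψ) ∧ φ)) = 1 − 0.84 = 0.16

0.16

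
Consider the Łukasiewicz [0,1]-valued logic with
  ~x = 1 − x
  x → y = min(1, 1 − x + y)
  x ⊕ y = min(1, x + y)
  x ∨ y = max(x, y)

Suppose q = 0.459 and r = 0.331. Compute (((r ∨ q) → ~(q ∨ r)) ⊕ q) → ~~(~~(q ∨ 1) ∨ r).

1.000

r ∨ q = max(0.331, 0.459) = 0.459
q ∨ r = max(0.459, 0.331) = 0.459
~(q ∨ r) = 1 − 0.459 = 0.541
(r ∨ q) → ~(q ∨ r) = min(1, 1 − 0.459 + 0.541) = min(1, 1.082) = 1.000
((r ∨ q) → ~(q ∨ r)) ⊕ q = min(1, 1.000 + 0.459) = min(1, 1.459) = 1.000
q ∨ 1 = max(0.459, 1.000) = 1.000
~(q ∨ 1) = 1 − 1.000 = 0.000
~~(q ∨ 1) = 1 − 0.000 = 1.000
~~(q ∨ 1) ∨ r = max(1.000, 0.331) = 1.000
~(~~(q ∨ 1) ∨ r) = 1 − 1.000 = 0.000
~~(~~(q ∨ 1) ∨ r) = 1 − 0.000 = 1.000
(((r ∨ q) → ~(q ∨ r)) ⊕ q) → ~~(~~(q ∨ 1) ∨ r) = min(1, 1 − 1.000 + 1.000) = min(1, 1.000) = 1.000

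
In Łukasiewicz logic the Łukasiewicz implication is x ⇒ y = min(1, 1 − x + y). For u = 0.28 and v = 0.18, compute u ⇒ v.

0.90

u ⇒ v = min(1, 1 − 0.28 + 0.18) = min(1, 0.90) = 0.90
For comparison, the Gödel implication (1 if x ≤ y else y) would give 0.18.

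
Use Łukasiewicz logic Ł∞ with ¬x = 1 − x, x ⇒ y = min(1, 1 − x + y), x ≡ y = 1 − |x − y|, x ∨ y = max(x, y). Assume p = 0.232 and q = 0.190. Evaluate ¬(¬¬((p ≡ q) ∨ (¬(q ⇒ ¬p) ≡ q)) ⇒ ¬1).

p ≡ q = 1 − |0.232 − 0.190| = 1 − 0.042 = 0.958
¬p = 1 − 0.232 = 0.768
q ⇒ ¬p = min(1, 1 − 0.190 + 0.768) = min(1, 1.578) = 1.000
¬(q ⇒ ¬p) = 1 − 1.000 = 0.000
¬(q ⇒ ¬p) ≡ q = 1 − |0.000 − 0.190| = 1 − 0.190 = 0.810
(p ≡ q) ∨ (¬(q ⇒ ¬p) ≡ q) = max(0.958, 0.810) = 0.958
¬((p ≡ q) ∨ (¬(q ⇒ ¬p) ≡ q)) = 1 − 0.958 = 0.042
¬¬((p ≡ q) ∨ (¬(q ⇒ ¬p) ≡ q)) = 1 − 0.042 = 0.958
¬1 = 1 − 1.000 = 0.000
¬¬((p ≡ q) ∨ (¬(q ⇒ ¬p) ≡ q)) ⇒ ¬1 = min(1, 1 − 0.958 + 0.000) = min(1, 0.042) = 0.042
¬(¬¬((p ≡ q) ∨ (¬(q ⇒ ¬p) ≡ q)) ⇒ ¬1) = 1 − 0.042 = 0.958

0.958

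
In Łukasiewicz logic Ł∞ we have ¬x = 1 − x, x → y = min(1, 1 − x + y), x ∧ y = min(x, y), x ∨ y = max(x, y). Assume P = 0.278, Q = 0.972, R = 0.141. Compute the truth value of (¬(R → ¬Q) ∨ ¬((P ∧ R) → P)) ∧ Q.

¬Q = 1 − 0.972 = 0.028
R → ¬Q = min(1, 1 − 0.141 + 0.028) = min(1, 0.887) = 0.887
¬(R → ¬Q) = 1 − 0.887 = 0.113
P ∧ R = min(0.278, 0.141) = 0.141
(P ∧ R) → P = min(1, 1 − 0.141 + 0.278) = min(1, 1.137) = 1.000
¬((P ∧ R) → P) = 1 − 1.000 = 0.000
¬(R → ¬Q) ∨ ¬((P ∧ R) → P) = max(0.113, 0.000) = 0.113
(¬(R → ¬Q) ∨ ¬((P ∧ R) → P)) ∧ Q = min(0.113, 0.972) = 0.113

0.113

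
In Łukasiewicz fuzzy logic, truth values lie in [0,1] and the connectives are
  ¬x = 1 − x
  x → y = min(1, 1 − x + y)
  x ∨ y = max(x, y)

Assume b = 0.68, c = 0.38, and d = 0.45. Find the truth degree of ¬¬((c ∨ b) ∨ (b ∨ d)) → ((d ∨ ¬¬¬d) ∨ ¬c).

0.94

c ∨ b = max(0.38, 0.68) = 0.68
b ∨ d = max(0.68, 0.45) = 0.68
(c ∨ b) ∨ (b ∨ d) = max(0.68, 0.68) = 0.68
¬((c ∨ b) ∨ (b ∨ d)) = 1 − 0.68 = 0.32
¬¬((c ∨ b) ∨ (b ∨ d)) = 1 − 0.32 = 0.68
¬d = 1 − 0.45 = 0.55
¬¬d = 1 − 0.55 = 0.45
¬¬¬d = 1 − 0.45 = 0.55
d ∨ ¬¬¬d = max(0.45, 0.55) = 0.55
¬c = 1 − 0.38 = 0.62
(d ∨ ¬¬¬d) ∨ ¬c = max(0.55, 0.62) = 0.62
¬¬((c ∨ b) ∨ (b ∨ d)) → ((d ∨ ¬¬¬d) ∨ ¬c) = min(1, 1 − 0.68 + 0.62) = min(1, 0.94) = 0.94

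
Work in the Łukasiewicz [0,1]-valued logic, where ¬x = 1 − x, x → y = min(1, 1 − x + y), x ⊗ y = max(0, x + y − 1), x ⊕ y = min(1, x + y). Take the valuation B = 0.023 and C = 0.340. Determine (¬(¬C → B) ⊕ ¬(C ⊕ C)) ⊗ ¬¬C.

0.297

¬C = 1 − 0.340 = 0.660
¬C → B = min(1, 1 − 0.660 + 0.023) = min(1, 0.363) = 0.363
¬(¬C → B) = 1 − 0.363 = 0.637
C ⊕ C = min(1, 0.340 + 0.340) = min(1, 0.680) = 0.680
¬(C ⊕ C) = 1 − 0.680 = 0.320
¬(¬C → B) ⊕ ¬(C ⊕ C) = min(1, 0.637 + 0.320) = min(1, 0.957) = 0.957
¬¬C = 1 − 0.660 = 0.340
(¬(¬C → B) ⊕ ¬(C ⊕ C)) ⊗ ¬¬C = max(0, 0.957 + 0.340 − 1) = max(0, 0.297) = 0.297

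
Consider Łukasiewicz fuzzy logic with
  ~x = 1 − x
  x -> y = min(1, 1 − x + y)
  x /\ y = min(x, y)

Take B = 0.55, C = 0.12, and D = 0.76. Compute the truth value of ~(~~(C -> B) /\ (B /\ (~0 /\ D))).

0.45

C -> B = min(1, 1 − 0.12 + 0.55) = min(1, 1.43) = 1.00
~(C -> B) = 1 − 1.00 = 0.00
~~(C -> B) = 1 − 0.00 = 1.00
~0 = 1 − 0.00 = 1.00
~0 /\ D = min(1.00, 0.76) = 0.76
B /\ (~0 /\ D) = min(0.55, 0.76) = 0.55
~~(C -> B) /\ (B /\ (~0 /\ D)) = min(1.00, 0.55) = 0.55
~(~~(C -> B) /\ (B /\ (~0 /\ D))) = 1 − 0.55 = 0.45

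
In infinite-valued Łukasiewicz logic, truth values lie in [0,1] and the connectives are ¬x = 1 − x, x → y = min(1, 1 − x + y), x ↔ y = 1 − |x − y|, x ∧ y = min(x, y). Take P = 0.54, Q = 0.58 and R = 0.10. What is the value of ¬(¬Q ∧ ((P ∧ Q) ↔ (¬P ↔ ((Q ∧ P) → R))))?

¬Q = 1 − 0.58 = 0.42
P ∧ Q = min(0.54, 0.58) = 0.54
¬P = 1 − 0.54 = 0.46
Q ∧ P = min(0.58, 0.54) = 0.54
(Q ∧ P) → R = min(1, 1 − 0.54 + 0.10) = min(1, 0.56) = 0.56
¬P ↔ ((Q ∧ P) → R) = 1 − |0.46 − 0.56| = 1 − 0.10 = 0.90
(P ∧ Q) ↔ (¬P ↔ ((Q ∧ P) → R)) = 1 − |0.54 − 0.90| = 1 − 0.36 = 0.64
¬Q ∧ ((P ∧ Q) ↔ (¬P ↔ ((Q ∧ P) → R))) = min(0.42, 0.64) = 0.42
¬(¬Q ∧ ((P ∧ Q) ↔ (¬P ↔ ((Q ∧ P) → R)))) = 1 − 0.42 = 0.58

0.58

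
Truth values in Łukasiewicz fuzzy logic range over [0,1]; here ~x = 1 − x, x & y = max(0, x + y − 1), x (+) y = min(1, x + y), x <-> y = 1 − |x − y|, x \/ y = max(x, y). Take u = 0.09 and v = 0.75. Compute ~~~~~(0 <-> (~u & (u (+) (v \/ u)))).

0.75

~u = 1 − 0.09 = 0.91
v \/ u = max(0.75, 0.09) = 0.75
u (+) (v \/ u) = min(1, 0.09 + 0.75) = min(1, 0.84) = 0.84
~u & (u (+) (v \/ u)) = max(0, 0.91 + 0.84 − 1) = max(0, 0.75) = 0.75
0 <-> (~u & (u (+) (v \/ u))) = 1 − |0.00 − 0.75| = 1 − 0.75 = 0.25
~(0 <-> (~u & (u (+) (v \/ u)))) = 1 − 0.25 = 0.75
~~(0 <-> (~u & (u (+) (v \/ u)))) = 1 − 0.75 = 0.25
~~~(0 <-> (~u & (u (+) (v \/ u)))) = 1 − 0.25 = 0.75
~~~~(0 <-> (~u & (u (+) (v \/ u)))) = 1 − 0.75 = 0.25
~~~~~(0 <-> (~u & (u (+) (v \/ u)))) = 1 − 0.25 = 0.75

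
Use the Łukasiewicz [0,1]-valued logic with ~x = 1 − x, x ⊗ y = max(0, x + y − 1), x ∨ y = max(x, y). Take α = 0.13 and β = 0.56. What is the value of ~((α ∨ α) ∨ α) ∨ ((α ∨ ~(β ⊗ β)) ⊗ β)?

0.87

α ∨ α = max(0.13, 0.13) = 0.13
(α ∨ α) ∨ α = max(0.13, 0.13) = 0.13
~((α ∨ α) ∨ α) = 1 − 0.13 = 0.87
β ⊗ β = max(0, 0.56 + 0.56 − 1) = max(0, 0.12) = 0.12
~(β ⊗ β) = 1 − 0.12 = 0.88
α ∨ ~(β ⊗ β) = max(0.13, 0.88) = 0.88
(α ∨ ~(β ⊗ β)) ⊗ β = max(0, 0.88 + 0.56 − 1) = max(0, 0.44) = 0.44
~((α ∨ α) ∨ α) ∨ ((α ∨ ~(β ⊗ β)) ⊗ β) = max(0.87, 0.44) = 0.87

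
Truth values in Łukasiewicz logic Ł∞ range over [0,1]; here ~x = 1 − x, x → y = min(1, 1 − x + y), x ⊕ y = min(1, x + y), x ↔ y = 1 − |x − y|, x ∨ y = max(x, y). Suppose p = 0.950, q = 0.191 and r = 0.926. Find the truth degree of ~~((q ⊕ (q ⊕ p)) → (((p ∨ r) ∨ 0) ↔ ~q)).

q ⊕ p = min(1, 0.191 + 0.950) = min(1, 1.141) = 1.000
q ⊕ (q ⊕ p) = min(1, 0.191 + 1.000) = min(1, 1.191) = 1.000
p ∨ r = max(0.950, 0.926) = 0.950
(p ∨ r) ∨ 0 = max(0.950, 0.000) = 0.950
~q = 1 − 0.191 = 0.809
((p ∨ r) ∨ 0) ↔ ~q = 1 − |0.950 − 0.809| = 1 − 0.141 = 0.859
(q ⊕ (q ⊕ p)) → (((p ∨ r) ∨ 0) ↔ ~q) = min(1, 1 − 1.000 + 0.859) = min(1, 0.859) = 0.859
~((q ⊕ (q ⊕ p)) → (((p ∨ r) ∨ 0) ↔ ~q)) = 1 − 0.859 = 0.141
~~((q ⊕ (q ⊕ p)) → (((p ∨ r) ∨ 0) ↔ ~q)) = 1 − 0.141 = 0.859

0.859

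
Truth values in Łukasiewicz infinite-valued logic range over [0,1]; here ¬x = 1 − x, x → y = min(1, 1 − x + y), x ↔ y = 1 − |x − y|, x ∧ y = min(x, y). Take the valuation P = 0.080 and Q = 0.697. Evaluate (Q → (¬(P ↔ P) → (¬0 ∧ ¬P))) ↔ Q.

P ↔ P = 1 − |0.080 − 0.080| = 1 − 0.000 = 1.000
¬(P ↔ P) = 1 − 1.000 = 0.000
¬0 = 1 − 0.000 = 1.000
¬P = 1 − 0.080 = 0.920
¬0 ∧ ¬P = min(1.000, 0.920) = 0.920
¬(P ↔ P) → (¬0 ∧ ¬P) = min(1, 1 − 0.000 + 0.920) = min(1, 1.920) = 1.000
Q → (¬(P ↔ P) → (¬0 ∧ ¬P)) = min(1, 1 − 0.697 + 1.000) = min(1, 1.303) = 1.000
(Q → (¬(P ↔ P) → (¬0 ∧ ¬P))) ↔ Q = 1 − |1.000 − 0.697| = 1 − 0.303 = 0.697

0.697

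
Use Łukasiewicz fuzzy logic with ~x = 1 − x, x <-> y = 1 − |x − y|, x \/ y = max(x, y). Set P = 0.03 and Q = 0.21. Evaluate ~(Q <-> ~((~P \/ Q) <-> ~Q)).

~P = 1 − 0.03 = 0.97
~P \/ Q = max(0.97, 0.21) = 0.97
~Q = 1 − 0.21 = 0.79
(~P \/ Q) <-> ~Q = 1 − |0.97 − 0.79| = 1 − 0.18 = 0.82
~((~P \/ Q) <-> ~Q) = 1 − 0.82 = 0.18
Q <-> ~((~P \/ Q) <-> ~Q) = 1 − |0.21 − 0.18| = 1 − 0.03 = 0.97
~(Q <-> ~((~P \/ Q) <-> ~Q)) = 1 − 0.97 = 0.03

0.03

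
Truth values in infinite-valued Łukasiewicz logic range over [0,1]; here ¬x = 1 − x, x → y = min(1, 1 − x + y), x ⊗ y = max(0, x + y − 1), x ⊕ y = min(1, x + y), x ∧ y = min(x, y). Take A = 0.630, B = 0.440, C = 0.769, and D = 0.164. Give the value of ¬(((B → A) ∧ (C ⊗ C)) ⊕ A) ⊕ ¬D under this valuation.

B → A = min(1, 1 − 0.440 + 0.630) = min(1, 1.190) = 1.000
C ⊗ C = max(0, 0.769 + 0.769 − 1) = max(0, 0.538) = 0.538
(B → A) ∧ (C ⊗ C) = min(1.000, 0.538) = 0.538
((B → A) ∧ (C ⊗ C)) ⊕ A = min(1, 0.538 + 0.630) = min(1, 1.168) = 1.000
¬(((B → A) ∧ (C ⊗ C)) ⊕ A) = 1 − 1.000 = 0.000
¬D = 1 − 0.164 = 0.836
¬(((B → A) ∧ (C ⊗ C)) ⊕ A) ⊕ ¬D = min(1, 0.000 + 0.836) = min(1, 0.836) = 0.836

0.836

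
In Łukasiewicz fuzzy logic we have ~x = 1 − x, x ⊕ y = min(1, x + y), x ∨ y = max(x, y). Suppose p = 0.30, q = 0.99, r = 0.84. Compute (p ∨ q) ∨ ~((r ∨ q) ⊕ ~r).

0.99

p ∨ q = max(0.30, 0.99) = 0.99
r ∨ q = max(0.84, 0.99) = 0.99
~r = 1 − 0.84 = 0.16
(r ∨ q) ⊕ ~r = min(1, 0.99 + 0.16) = min(1, 1.15) = 1.00
~((r ∨ q) ⊕ ~r) = 1 − 1.00 = 0.00
(p ∨ q) ∨ ~((r ∨ q) ⊕ ~r) = max(0.99, 0.00) = 0.99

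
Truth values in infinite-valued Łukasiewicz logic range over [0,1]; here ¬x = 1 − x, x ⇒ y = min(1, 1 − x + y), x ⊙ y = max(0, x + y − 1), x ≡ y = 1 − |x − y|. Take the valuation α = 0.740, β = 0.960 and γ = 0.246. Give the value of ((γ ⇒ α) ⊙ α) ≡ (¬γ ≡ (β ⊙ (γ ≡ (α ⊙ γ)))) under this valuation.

γ ⇒ α = min(1, 1 − 0.246 + 0.740) = min(1, 1.494) = 1.000
(γ ⇒ α) ⊙ α = max(0, 1.000 + 0.740 − 1) = max(0, 0.740) = 0.740
¬γ = 1 − 0.246 = 0.754
α ⊙ γ = max(0, 0.740 + 0.246 − 1) = max(0, -0.014) = 0.000
γ ≡ (α ⊙ γ) = 1 − |0.246 − 0.000| = 1 − 0.246 = 0.754
β ⊙ (γ ≡ (α ⊙ γ)) = max(0, 0.960 + 0.754 − 1) = max(0, 0.714) = 0.714
¬γ ≡ (β ⊙ (γ ≡ (α ⊙ γ))) = 1 − |0.754 − 0.714| = 1 − 0.040 = 0.960
((γ ⇒ α) ⊙ α) ≡ (¬γ ≡ (β ⊙ (γ ≡ (α ⊙ γ)))) = 1 − |0.740 − 0.960| = 1 − 0.220 = 0.780

0.780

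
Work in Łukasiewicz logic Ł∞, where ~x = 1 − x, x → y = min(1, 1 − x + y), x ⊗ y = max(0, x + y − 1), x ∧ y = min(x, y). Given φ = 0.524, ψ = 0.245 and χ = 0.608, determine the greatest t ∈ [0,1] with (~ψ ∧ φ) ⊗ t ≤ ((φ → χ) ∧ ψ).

0.721

~ψ = 1 − 0.245 = 0.755
~ψ ∧ φ = min(0.755, 0.524) = 0.524
So the left factor is ~ψ ∧ φ = 0.524.
φ → χ = min(1, 1 − 0.524 + 0.608) = min(1, 1.084) = 1.000
(φ → χ) ∧ ψ = min(1.000, 0.245) = 0.245
So the right-hand bound is (φ → χ) ∧ ψ = 0.245.
The residuum of the Łukasiewicz t-norm gives the supremum: min(1, 1 − 0.524 + 0.245).
1 − 0.524 + 0.245 = 0.721, so t = min(1, 0.721) = 0.721.
Check: 0.524 ⊗ 0.721 = max(0, 0.245) = 0.245 ≤ 0.245.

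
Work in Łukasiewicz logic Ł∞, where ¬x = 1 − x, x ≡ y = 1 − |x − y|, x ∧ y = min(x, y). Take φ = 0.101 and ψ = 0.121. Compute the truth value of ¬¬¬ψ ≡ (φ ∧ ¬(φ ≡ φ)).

¬ψ = 1 − 0.121 = 0.879
¬¬ψ = 1 − 0.879 = 0.121
¬¬¬ψ = 1 − 0.121 = 0.879
φ ≡ φ = 1 − |0.101 − 0.101| = 1 − 0.000 = 1.000
¬(φ ≡ φ) = 1 − 1.000 = 0.000
φ ∧ ¬(φ ≡ φ) = min(0.101, 0.000) = 0.000
¬¬¬ψ ≡ (φ ∧ ¬(φ ≡ φ)) = 1 − |0.879 − 0.000| = 1 − 0.879 = 0.121

0.121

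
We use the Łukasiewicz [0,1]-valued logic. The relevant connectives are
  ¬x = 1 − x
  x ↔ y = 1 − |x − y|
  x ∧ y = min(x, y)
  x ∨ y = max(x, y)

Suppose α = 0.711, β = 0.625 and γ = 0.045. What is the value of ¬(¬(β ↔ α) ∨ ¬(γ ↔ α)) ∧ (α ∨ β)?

0.334

β ↔ α = 1 − |0.625 − 0.711| = 1 − 0.086 = 0.914
¬(β ↔ α) = 1 − 0.914 = 0.086
γ ↔ α = 1 − |0.045 − 0.711| = 1 − 0.666 = 0.334
¬(γ ↔ α) = 1 − 0.334 = 0.666
¬(β ↔ α) ∨ ¬(γ ↔ α) = max(0.086, 0.666) = 0.666
¬(¬(β ↔ α) ∨ ¬(γ ↔ α)) = 1 − 0.666 = 0.334
α ∨ β = max(0.711, 0.625) = 0.711
¬(¬(β ↔ α) ∨ ¬(γ ↔ α)) ∧ (α ∨ β) = min(0.334, 0.711) = 0.334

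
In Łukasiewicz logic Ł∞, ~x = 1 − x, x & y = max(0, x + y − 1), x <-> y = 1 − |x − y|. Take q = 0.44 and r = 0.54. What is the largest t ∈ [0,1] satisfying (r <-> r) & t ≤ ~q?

0.56

r <-> r = 1 − |0.54 − 0.54| = 1 − 0.00 = 1.00
So the left factor is r <-> r = 1.00.
~q = 1 − 0.44 = 0.56
So the right-hand bound is ~q = 0.56.
The residuum of the Łukasiewicz t-norm gives the supremum: min(1, 1 − 1.00 + 0.56).
1 − 1.00 + 0.56 = 0.56, so t = min(1, 0.56) = 0.56.
Check: 1.00 & 0.56 = max(0, 0.56) = 0.56 ≤ 0.56.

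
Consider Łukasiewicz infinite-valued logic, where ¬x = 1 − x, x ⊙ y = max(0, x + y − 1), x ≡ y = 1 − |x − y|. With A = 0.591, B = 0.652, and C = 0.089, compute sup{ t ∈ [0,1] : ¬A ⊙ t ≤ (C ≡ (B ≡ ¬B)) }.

0.984

¬A = 1 − 0.591 = 0.409
So the left factor is ¬A = 0.409.
¬B = 1 − 0.652 = 0.348
B ≡ ¬B = 1 − |0.652 − 0.348| = 1 − 0.304 = 0.696
C ≡ (B ≡ ¬B) = 1 − |0.089 − 0.696| = 1 − 0.607 = 0.393
So the right-hand bound is C ≡ (B ≡ ¬B) = 0.393.
The residuum of the Łukasiewicz t-norm gives the supremum: min(1, 1 − 0.409 + 0.393).
1 − 0.409 + 0.393 = 0.984, so t = min(1, 0.984) = 0.984.
Check: 0.409 ⊙ 0.984 = max(0, 0.393) = 0.393 ≤ 0.393.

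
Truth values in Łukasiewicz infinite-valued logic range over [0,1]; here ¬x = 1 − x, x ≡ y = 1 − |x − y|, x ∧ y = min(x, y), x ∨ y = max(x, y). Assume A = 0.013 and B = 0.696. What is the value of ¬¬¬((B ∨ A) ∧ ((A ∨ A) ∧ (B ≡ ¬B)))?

0.987

B ∨ A = max(0.696, 0.013) = 0.696
A ∨ A = max(0.013, 0.013) = 0.013
¬B = 1 − 0.696 = 0.304
B ≡ ¬B = 1 − |0.696 − 0.304| = 1 − 0.392 = 0.608
(A ∨ A) ∧ (B ≡ ¬B) = min(0.013, 0.608) = 0.013
(B ∨ A) ∧ ((A ∨ A) ∧ (B ≡ ¬B)) = min(0.696, 0.013) = 0.013
¬((B ∨ A) ∧ ((A ∨ A) ∧ (B ≡ ¬B))) = 1 − 0.013 = 0.987
¬¬((B ∨ A) ∧ ((A ∨ A) ∧ (B ≡ ¬B))) = 1 − 0.987 = 0.013
¬¬¬((B ∨ A) ∧ ((A ∨ A) ∧ (B ≡ ¬B))) = 1 − 0.013 = 0.987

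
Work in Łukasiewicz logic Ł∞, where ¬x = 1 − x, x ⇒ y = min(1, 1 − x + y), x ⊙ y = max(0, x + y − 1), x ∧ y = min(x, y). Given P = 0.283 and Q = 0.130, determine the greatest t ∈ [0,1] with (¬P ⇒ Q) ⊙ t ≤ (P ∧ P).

¬P = 1 − 0.283 = 0.717
¬P ⇒ Q = min(1, 1 − 0.717 + 0.130) = min(1, 0.413) = 0.413
So the left factor is ¬P ⇒ Q = 0.413.
P ∧ P = min(0.283, 0.283) = 0.283
So the right-hand bound is P ∧ P = 0.283.
The residuum of the Łukasiewicz t-norm gives the supremum: min(1, 1 − 0.413 + 0.283).
1 − 0.413 + 0.283 = 0.870, so t = min(1, 0.870) = 0.870.
Check: 0.413 ⊙ 0.870 = max(0, 0.283) = 0.283 ≤ 0.283.

0.870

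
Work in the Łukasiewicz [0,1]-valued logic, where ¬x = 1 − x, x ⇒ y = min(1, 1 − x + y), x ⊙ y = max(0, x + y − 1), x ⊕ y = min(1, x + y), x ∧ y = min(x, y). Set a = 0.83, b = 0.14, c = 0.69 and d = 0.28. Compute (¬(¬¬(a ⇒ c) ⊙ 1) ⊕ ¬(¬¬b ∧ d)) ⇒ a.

a ⇒ c = min(1, 1 − 0.83 + 0.69) = min(1, 0.86) = 0.86
¬(a ⇒ c) = 1 − 0.86 = 0.14
¬¬(a ⇒ c) = 1 − 0.14 = 0.86
¬¬(a ⇒ c) ⊙ 1 = max(0, 0.86 + 1.00 − 1) = max(0, 0.86) = 0.86
¬(¬¬(a ⇒ c) ⊙ 1) = 1 − 0.86 = 0.14
¬b = 1 − 0.14 = 0.86
¬¬b = 1 − 0.86 = 0.14
¬¬b ∧ d = min(0.14, 0.28) = 0.14
¬(¬¬b ∧ d) = 1 − 0.14 = 0.86
¬(¬¬(a ⇒ c) ⊙ 1) ⊕ ¬(¬¬b ∧ d) = min(1, 0.14 + 0.86) = min(1, 1.00) = 1.00
(¬(¬¬(a ⇒ c) ⊙ 1) ⊕ ¬(¬¬b ∧ d)) ⇒ a = min(1, 1 − 1.00 + 0.83) = min(1, 0.83) = 0.83

0.83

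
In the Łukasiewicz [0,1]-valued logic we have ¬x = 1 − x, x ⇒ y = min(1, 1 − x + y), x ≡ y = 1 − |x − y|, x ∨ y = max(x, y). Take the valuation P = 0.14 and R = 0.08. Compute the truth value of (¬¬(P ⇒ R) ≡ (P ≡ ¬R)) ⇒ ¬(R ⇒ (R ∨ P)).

0.72

P ⇒ R = min(1, 1 − 0.14 + 0.08) = min(1, 0.94) = 0.94
¬(P ⇒ R) = 1 − 0.94 = 0.06
¬¬(P ⇒ R) = 1 − 0.06 = 0.94
¬R = 1 − 0.08 = 0.92
P ≡ ¬R = 1 − |0.14 − 0.92| = 1 − 0.78 = 0.22
¬¬(P ⇒ R) ≡ (P ≡ ¬R) = 1 − |0.94 − 0.22| = 1 − 0.72 = 0.28
R ∨ P = max(0.08, 0.14) = 0.14
R ⇒ (R ∨ P) = min(1, 1 − 0.08 + 0.14) = min(1, 1.06) = 1.00
¬(R ⇒ (R ∨ P)) = 1 − 1.00 = 0.00
(¬¬(P ⇒ R) ≡ (P ≡ ¬R)) ⇒ ¬(R ⇒ (R ∨ P)) = min(1, 1 − 0.28 + 0.00) = min(1, 0.72) = 0.72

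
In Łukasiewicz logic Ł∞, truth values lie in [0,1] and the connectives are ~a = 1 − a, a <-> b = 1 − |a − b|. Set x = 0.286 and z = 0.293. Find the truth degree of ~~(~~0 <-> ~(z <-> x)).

0.993

~0 = 1 − 0.000 = 1.000
~~0 = 1 − 1.000 = 0.000
z <-> x = 1 − |0.293 − 0.286| = 1 − 0.007 = 0.993
~(z <-> x) = 1 − 0.993 = 0.007
~~0 <-> ~(z <-> x) = 1 − |0.000 − 0.007| = 1 − 0.007 = 0.993
~(~~0 <-> ~(z <-> x)) = 1 − 0.993 = 0.007
~~(~~0 <-> ~(z <-> x)) = 1 − 0.007 = 0.993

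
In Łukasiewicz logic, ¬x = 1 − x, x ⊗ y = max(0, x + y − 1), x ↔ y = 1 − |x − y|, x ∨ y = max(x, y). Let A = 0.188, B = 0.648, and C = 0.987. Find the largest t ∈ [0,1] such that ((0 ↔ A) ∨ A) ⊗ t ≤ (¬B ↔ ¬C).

0.849

0 ↔ A = 1 − |0.000 − 0.188| = 1 − 0.188 = 0.812
(0 ↔ A) ∨ A = max(0.812, 0.188) = 0.812
So the left factor is (0 ↔ A) ∨ A = 0.812.
¬B = 1 − 0.648 = 0.352
¬C = 1 − 0.987 = 0.013
¬B ↔ ¬C = 1 − |0.352 − 0.013| = 1 − 0.339 = 0.661
So the right-hand bound is ¬B ↔ ¬C = 0.661.
The residuum of the Łukasiewicz t-norm gives the supremum: min(1, 1 − 0.812 + 0.661).
1 − 0.812 + 0.661 = 0.849, so t = min(1, 0.849) = 0.849.
Check: 0.812 ⊗ 0.849 = max(0, 0.661) = 0.661 ≤ 0.661.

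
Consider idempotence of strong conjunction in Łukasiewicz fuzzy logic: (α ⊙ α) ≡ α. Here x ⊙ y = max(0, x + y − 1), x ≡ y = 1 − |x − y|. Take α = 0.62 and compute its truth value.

α ⊙ α = max(0, 0.62 + 0.62 − 1) = max(0, 0.24) = 0.24
(α ⊙ α) ≡ α = 1 − |0.24 − 0.62| = 1 − 0.38 = 0.62
(The value 0.62 < 1 shows this instance is not satisfied; fails in Ł∞ since a ⊗ a = max(0, 2a−1) ≠ a in general.)

0.62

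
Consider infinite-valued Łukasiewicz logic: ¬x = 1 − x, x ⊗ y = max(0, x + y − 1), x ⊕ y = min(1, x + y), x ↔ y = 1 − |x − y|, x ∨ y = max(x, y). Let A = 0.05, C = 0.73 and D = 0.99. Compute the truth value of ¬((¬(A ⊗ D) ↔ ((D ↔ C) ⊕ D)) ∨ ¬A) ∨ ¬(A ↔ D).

A ⊗ D = max(0, 0.05 + 0.99 − 1) = max(0, 0.04) = 0.04
¬(A ⊗ D) = 1 − 0.04 = 0.96
D ↔ C = 1 − |0.99 − 0.73| = 1 − 0.26 = 0.74
(D ↔ C) ⊕ D = min(1, 0.74 + 0.99) = min(1, 1.73) = 1.00
¬(A ⊗ D) ↔ ((D ↔ C) ⊕ D) = 1 − |0.96 − 1.00| = 1 − 0.04 = 0.96
¬A = 1 − 0.05 = 0.95
(¬(A ⊗ D) ↔ ((D ↔ C) ⊕ D)) ∨ ¬A = max(0.96, 0.95) = 0.96
¬((¬(A ⊗ D) ↔ ((D ↔ C) ⊕ D)) ∨ ¬A) = 1 − 0.96 = 0.04
A ↔ D = 1 − |0.05 − 0.99| = 1 − 0.94 = 0.06
¬(A ↔ D) = 1 − 0.06 = 0.94
¬((¬(A ⊗ D) ↔ ((D ↔ C) ⊕ D)) ∨ ¬A) ∨ ¬(A ↔ D) = max(0.04, 0.94) = 0.94

0.94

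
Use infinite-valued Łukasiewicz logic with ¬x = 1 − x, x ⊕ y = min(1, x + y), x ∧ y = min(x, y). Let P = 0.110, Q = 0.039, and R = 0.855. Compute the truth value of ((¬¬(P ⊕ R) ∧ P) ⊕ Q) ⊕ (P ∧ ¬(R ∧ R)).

0.259

P ⊕ R = min(1, 0.110 + 0.855) = min(1, 0.965) = 0.965
¬(P ⊕ R) = 1 − 0.965 = 0.035
¬¬(P ⊕ R) = 1 − 0.035 = 0.965
¬¬(P ⊕ R) ∧ P = min(0.965, 0.110) = 0.110
(¬¬(P ⊕ R) ∧ P) ⊕ Q = min(1, 0.110 + 0.039) = min(1, 0.149) = 0.149
R ∧ R = min(0.855, 0.855) = 0.855
¬(R ∧ R) = 1 − 0.855 = 0.145
P ∧ ¬(R ∧ R) = min(0.110, 0.145) = 0.110
((¬¬(P ⊕ R) ∧ P) ⊕ Q) ⊕ (P ∧ ¬(R ∧ R)) = min(1, 0.149 + 0.110) = min(1, 0.259) = 0.259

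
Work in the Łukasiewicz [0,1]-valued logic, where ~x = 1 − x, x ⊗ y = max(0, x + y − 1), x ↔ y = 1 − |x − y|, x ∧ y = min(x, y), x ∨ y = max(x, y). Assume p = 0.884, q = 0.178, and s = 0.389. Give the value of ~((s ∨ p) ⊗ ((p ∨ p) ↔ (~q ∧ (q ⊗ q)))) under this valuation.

s ∨ p = max(0.389, 0.884) = 0.884
p ∨ p = max(0.884, 0.884) = 0.884
~q = 1 − 0.178 = 0.822
q ⊗ q = max(0, 0.178 + 0.178 − 1) = max(0, -0.644) = 0.000
~q ∧ (q ⊗ q) = min(0.822, 0.000) = 0.000
(p ∨ p) ↔ (~q ∧ (q ⊗ q)) = 1 − |0.884 − 0.000| = 1 − 0.884 = 0.116
(s ∨ p) ⊗ ((p ∨ p) ↔ (~q ∧ (q ⊗ q))) = max(0, 0.884 + 0.116 − 1) = max(0, 0.000) = 0.000
~((s ∨ p) ⊗ ((p ∨ p) ↔ (~q ∧ (q ⊗ q)))) = 1 − 0.000 = 1.000

1.000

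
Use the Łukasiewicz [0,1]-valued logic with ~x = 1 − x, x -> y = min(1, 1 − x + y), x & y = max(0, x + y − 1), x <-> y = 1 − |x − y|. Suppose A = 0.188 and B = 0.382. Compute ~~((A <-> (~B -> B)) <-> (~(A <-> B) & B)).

0.576

~B = 1 − 0.382 = 0.618
~B -> B = min(1, 1 − 0.618 + 0.382) = min(1, 0.764) = 0.764
A <-> (~B -> B) = 1 − |0.188 − 0.764| = 1 − 0.576 = 0.424
A <-> B = 1 − |0.188 − 0.382| = 1 − 0.194 = 0.806
~(A <-> B) = 1 − 0.806 = 0.194
~(A <-> B) & B = max(0, 0.194 + 0.382 − 1) = max(0, -0.424) = 0.000
(A <-> (~B -> B)) <-> (~(A <-> B) & B) = 1 − |0.424 − 0.000| = 1 − 0.424 = 0.576
~((A <-> (~B -> B)) <-> (~(A <-> B) & B)) = 1 − 0.576 = 0.424
~~((A <-> (~B -> B)) <-> (~(A <-> B) & B)) = 1 − 0.424 = 0.576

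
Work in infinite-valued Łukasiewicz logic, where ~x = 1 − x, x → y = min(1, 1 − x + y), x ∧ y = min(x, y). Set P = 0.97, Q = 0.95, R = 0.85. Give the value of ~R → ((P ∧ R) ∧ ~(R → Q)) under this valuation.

~R = 1 − 0.85 = 0.15
P ∧ R = min(0.97, 0.85) = 0.85
R → Q = min(1, 1 − 0.85 + 0.95) = min(1, 1.10) = 1.00
~(R → Q) = 1 − 1.00 = 0.00
(P ∧ R) ∧ ~(R → Q) = min(0.85, 0.00) = 0.00
~R → ((P ∧ R) ∧ ~(R → Q)) = min(1, 1 − 0.15 + 0.00) = min(1, 0.85) = 0.85

0.85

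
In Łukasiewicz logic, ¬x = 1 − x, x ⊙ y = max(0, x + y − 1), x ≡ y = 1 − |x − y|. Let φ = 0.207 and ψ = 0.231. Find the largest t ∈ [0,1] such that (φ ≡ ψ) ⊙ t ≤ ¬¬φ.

0.231

φ ≡ ψ = 1 − |0.207 − 0.231| = 1 − 0.024 = 0.976
So the left factor is φ ≡ ψ = 0.976.
¬φ = 1 − 0.207 = 0.793
¬¬φ = 1 − 0.793 = 0.207
So the right-hand bound is ¬¬φ = 0.207.
The residuum of the Łukasiewicz t-norm gives the supremum: min(1, 1 − 0.976 + 0.207).
1 − 0.976 + 0.207 = 0.231, so t = min(1, 0.231) = 0.231.
Check: 0.976 ⊙ 0.231 = max(0, 0.207) = 0.207 ≤ 0.207.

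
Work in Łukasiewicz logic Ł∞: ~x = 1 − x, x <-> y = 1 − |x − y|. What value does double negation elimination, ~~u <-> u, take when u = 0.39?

1.00

~u = 1 − 0.39 = 0.61
~~u = 1 − 0.61 = 0.39
~~u <-> u = 1 − |0.39 − 0.39| = 1 − 0.00 = 1.00
(As expected: always 1 in Ł∞ since negation is involutive.)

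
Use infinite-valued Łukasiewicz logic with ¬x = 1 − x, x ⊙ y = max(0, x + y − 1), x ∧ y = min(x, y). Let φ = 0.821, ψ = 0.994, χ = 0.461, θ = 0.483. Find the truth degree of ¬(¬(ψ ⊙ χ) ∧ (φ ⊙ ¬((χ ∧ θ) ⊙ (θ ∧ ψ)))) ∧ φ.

ψ ⊙ χ = max(0, 0.994 + 0.461 − 1) = max(0, 0.455) = 0.455
¬(ψ ⊙ χ) = 1 − 0.455 = 0.545
χ ∧ θ = min(0.461, 0.483) = 0.461
θ ∧ ψ = min(0.483, 0.994) = 0.483
(χ ∧ θ) ⊙ (θ ∧ ψ) = max(0, 0.461 + 0.483 − 1) = max(0, -0.056) = 0.000
¬((χ ∧ θ) ⊙ (θ ∧ ψ)) = 1 − 0.000 = 1.000
φ ⊙ ¬((χ ∧ θ) ⊙ (θ ∧ ψ)) = max(0, 0.821 + 1.000 − 1) = max(0, 0.821) = 0.821
¬(ψ ⊙ χ) ∧ (φ ⊙ ¬((χ ∧ θ) ⊙ (θ ∧ ψ))) = min(0.545, 0.821) = 0.545
¬(¬(ψ ⊙ χ) ∧ (φ ⊙ ¬((χ ∧ θ) ⊙ (θ ∧ ψ)))) = 1 − 0.545 = 0.455
¬(¬(ψ ⊙ χ) ∧ (φ ⊙ ¬((χ ∧ θ) ⊙ (θ ∧ ψ)))) ∧ φ = min(0.455, 0.821) = 0.455

0.455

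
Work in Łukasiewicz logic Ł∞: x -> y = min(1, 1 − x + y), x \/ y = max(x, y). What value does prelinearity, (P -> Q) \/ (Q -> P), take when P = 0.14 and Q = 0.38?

P -> Q = min(1, 1 − 0.14 + 0.38) = min(1, 1.24) = 1.00
Q -> P = min(1, 1 − 0.38 + 0.14) = min(1, 0.76) = 0.76
(P -> Q) \/ (Q -> P) = max(1.00, 0.76) = 1.00
(As expected: a Ł∞-tautology — holds in every MV-chain.)

1.00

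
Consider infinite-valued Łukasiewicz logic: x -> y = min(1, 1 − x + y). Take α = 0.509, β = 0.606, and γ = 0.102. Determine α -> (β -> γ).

0.987

β -> γ = min(1, 1 − 0.606 + 0.102) = min(1, 0.496) = 0.496
α -> (β -> γ) = min(1, 1 − 0.509 + 0.496) = min(1, 0.987) = 0.987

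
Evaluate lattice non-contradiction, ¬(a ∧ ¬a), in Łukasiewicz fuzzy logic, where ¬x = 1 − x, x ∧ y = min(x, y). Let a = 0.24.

0.76

¬a = 1 − 0.24 = 0.76
a ∧ ¬a = min(0.24, 0.76) = 0.24
¬(a ∧ ¬a) = 1 − 0.24 = 0.76
(The value 0.76 < 1 shows this instance is not satisfied; not a Ł∞-tautology — its value is 1 − min(a, 1−a).)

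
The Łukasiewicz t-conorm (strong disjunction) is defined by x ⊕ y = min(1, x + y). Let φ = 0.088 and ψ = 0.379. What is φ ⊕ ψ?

φ ⊕ ψ = min(1, 0.088 + 0.379) = min(1, 0.467) = 0.467
For comparison, the Gödel t-conorm max(x, y) would give 0.379.

0.467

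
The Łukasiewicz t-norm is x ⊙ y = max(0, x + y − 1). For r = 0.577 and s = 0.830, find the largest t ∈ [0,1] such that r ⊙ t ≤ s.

The residuum of the Łukasiewicz t-norm gives the supremum: min(1, 1 − 0.577 + 0.830).
1 − 0.577 + 0.830 = 1.253, so t = min(1, 1.253) = 1.000.
Check: 0.577 ⊙ 1.000 = max(0, 0.577) = 0.577 ≤ 0.830.

1.000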